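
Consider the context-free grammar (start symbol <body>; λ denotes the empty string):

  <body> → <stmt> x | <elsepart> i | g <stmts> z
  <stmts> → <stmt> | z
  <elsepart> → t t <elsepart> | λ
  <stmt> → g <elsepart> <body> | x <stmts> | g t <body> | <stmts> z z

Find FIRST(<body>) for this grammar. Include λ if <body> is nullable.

{ g, i, t, x, z }

From <body> → <stmt> x: add FIRST(<stmt>) = { g, x, z }.
From <body> → <elsepart> i: <elsepart> nullable, take FIRST(<elsepart>) ∪ {i} = { i, t }.
<body> → g <stmts> z contributes {g}.
Union: FIRST(<body>) = { g, i, t, x, z }.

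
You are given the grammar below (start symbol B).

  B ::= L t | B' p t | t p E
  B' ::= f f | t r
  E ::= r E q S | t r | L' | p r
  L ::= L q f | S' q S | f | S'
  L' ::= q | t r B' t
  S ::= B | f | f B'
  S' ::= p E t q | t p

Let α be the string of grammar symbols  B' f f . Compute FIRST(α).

Add FIRST(B') = { f, t }; B' is not nullable, stop.

{ f, t }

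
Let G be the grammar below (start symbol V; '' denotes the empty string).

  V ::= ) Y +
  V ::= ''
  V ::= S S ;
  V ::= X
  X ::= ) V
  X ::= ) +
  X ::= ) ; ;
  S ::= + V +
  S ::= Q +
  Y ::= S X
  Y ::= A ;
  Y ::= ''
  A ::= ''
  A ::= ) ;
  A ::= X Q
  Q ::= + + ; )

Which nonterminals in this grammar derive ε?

{ A, V, Y }

Directly nullable (have an ''-production): V, Y, A.
No other nonterminal has a production whose RHS symbols are all nullable.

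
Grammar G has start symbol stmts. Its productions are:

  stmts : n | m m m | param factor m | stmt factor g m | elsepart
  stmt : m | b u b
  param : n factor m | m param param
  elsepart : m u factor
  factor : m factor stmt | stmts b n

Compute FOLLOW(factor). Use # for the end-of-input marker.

{ #, b, g, m }

In stmts : param factor m: add FIRST(m) = { m }.
In stmts : stmt factor g m: add FIRST(g m) = { g }.
In param : n factor m: add FIRST(m) = { m }.
In elsepart : m u factor: factor is at the end, add FOLLOW(elsepart) = { #, b }.
In factor : m factor stmt: add FIRST(stmt) = { b, m }.
Union: FOLLOW(factor) = { #, b, g, m }.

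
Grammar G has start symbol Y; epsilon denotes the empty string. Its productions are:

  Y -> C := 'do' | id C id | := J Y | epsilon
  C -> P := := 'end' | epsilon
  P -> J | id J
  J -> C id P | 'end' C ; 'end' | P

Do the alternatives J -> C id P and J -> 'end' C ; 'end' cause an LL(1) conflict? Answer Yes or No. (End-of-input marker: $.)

Yes

FIRST(C id P) = { 'end', id } and FIRST('end' C ; 'end') = { 'end' }.
Both contain 'end', so the two alternatives are not disjoint — LL(1) conflict.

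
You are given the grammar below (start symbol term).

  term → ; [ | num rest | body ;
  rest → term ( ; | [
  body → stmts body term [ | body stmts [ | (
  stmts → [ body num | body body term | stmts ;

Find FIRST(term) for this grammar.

term → ; [ contributes {;}.
term → num rest contributes {num}.
From term → body ;: add FIRST(body) = { (, [ }.
Union: FIRST(term) = { (, ;, [, num }.

{ (, ;, [, num }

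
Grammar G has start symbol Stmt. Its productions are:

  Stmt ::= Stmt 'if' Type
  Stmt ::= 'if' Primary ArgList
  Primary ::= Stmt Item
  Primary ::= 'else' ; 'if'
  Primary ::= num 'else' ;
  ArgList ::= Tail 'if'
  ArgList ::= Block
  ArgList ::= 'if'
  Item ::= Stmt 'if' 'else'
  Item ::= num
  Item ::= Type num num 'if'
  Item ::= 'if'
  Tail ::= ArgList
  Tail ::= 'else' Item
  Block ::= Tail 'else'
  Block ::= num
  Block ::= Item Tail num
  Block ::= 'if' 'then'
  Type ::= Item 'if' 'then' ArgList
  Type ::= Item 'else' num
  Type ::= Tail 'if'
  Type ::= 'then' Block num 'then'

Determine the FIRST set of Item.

From Item ::= Stmt 'if' 'else': add FIRST(Stmt) = { 'if' }.
Item ::= num contributes {num}.
From Item ::= Type num num 'if': add FIRST(Type) = { 'else', 'if', 'then', num }.
Item ::= 'if' contributes {'if'}.
Union: FIRST(Item) = { 'else', 'if', 'then', num }.

{ 'else', 'if', 'then', num }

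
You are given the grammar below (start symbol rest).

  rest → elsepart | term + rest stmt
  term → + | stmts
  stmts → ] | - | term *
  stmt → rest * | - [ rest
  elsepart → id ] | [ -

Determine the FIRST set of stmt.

From stmt → rest *: add FIRST(rest) = { +, -, [, ], id }.
stmt → - [ rest contributes {-}.
Union: FIRST(stmt) = { +, -, [, ], id }.

{ +, -, [, ], id }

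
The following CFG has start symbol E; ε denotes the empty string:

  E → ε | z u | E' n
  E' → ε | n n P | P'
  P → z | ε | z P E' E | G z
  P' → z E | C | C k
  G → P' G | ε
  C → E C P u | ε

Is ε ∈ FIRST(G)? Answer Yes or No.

Yes

G has an ε-production, so G ⇒ ε.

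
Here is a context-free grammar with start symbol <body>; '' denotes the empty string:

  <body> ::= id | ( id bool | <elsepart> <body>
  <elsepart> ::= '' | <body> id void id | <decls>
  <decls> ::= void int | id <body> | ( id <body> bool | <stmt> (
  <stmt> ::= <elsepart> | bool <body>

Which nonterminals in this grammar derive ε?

{ <elsepart>, <stmt> }

Directly nullable (have an ''-production): <elsepart>.
<stmt> ::= <elsepart> with every symbol nullable, so <stmt> is nullable.
No other nonterminal has a production whose RHS symbols are all nullable.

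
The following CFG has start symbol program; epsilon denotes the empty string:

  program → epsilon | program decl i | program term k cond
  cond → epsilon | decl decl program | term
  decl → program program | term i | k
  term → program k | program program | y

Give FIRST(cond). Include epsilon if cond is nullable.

{ i, k, y, epsilon }

cond → epsilon contributes epsilon.
From cond → decl decl program: decl, decl, program nullable, take FIRST(decl) ∪ FIRST(decl) ∪ FIRST(program) = { i, k, y }; also epsilon since the whole RHS is nullable.
From cond → term: add FIRST(term) = { i, k, y, epsilon } (including epsilon since term is nullable).
Union: FIRST(cond) = { i, k, y, epsilon }.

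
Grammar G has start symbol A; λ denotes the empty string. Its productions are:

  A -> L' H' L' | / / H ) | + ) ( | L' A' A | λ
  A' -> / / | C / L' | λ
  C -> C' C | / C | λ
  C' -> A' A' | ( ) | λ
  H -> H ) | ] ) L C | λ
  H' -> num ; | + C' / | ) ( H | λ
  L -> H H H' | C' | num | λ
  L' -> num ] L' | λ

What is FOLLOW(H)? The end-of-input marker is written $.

In A -> / / H ): add FIRST()) = { ) }.
In H -> H ): add FIRST()) = { ) }.
In H' -> ) ( H: H is at the end, add FOLLOW(H') = { $, (, ), +, /, ], num }.
In L -> H H H': add FIRST(H H')\{λ} = { ), +, ], num }.
  Since H H' is nullable, also add FOLLOW(L) = { $, (, ), +, /, ], num }.
In L -> H H H': add FIRST(H')\{λ} = { ), +, num }.
  Since H' is nullable, also add FOLLOW(L) = { $, (, ), +, /, ], num }.
Union: FOLLOW(H) = { $, (, ), +, /, ], num }.

{ $, (, ), +, /, ], num }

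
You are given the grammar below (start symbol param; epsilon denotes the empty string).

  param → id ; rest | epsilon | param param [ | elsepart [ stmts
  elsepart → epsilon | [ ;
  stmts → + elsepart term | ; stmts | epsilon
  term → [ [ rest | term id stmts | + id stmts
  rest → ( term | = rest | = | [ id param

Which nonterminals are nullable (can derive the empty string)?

Directly nullable (have an epsilon-production): param, elsepart, stmts.
No other nonterminal has a production whose RHS symbols are all nullable.

{ elsepart, param, stmts }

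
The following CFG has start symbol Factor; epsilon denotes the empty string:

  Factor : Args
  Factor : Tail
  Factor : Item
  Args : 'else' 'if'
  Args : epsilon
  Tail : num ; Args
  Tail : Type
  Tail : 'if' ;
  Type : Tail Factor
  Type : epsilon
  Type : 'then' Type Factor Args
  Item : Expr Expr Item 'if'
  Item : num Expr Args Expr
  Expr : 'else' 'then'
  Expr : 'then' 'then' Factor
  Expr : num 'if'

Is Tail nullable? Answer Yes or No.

Yes

Tail : Type and each of Type is nullable, so Tail ⇒* epsilon.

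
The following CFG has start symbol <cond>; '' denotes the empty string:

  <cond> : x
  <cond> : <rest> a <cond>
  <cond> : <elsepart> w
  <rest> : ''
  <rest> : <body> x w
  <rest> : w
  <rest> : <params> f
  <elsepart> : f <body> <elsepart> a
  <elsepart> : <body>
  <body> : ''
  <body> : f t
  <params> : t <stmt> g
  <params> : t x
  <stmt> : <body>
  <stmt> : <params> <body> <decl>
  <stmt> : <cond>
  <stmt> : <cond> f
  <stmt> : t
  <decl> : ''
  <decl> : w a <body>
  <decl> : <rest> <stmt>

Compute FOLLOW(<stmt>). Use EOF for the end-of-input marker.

In <params> : t <stmt> g: add FIRST(g) = { g }.
In <decl> : <rest> <stmt>: <stmt> is at the end, add FOLLOW(<decl>) = { g }.
Union: FOLLOW(<stmt>) = { g }.

{ g }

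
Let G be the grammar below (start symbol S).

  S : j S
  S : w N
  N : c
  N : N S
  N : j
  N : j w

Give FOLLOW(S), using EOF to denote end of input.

{ EOF, j, w }

S is the start symbol, so EOF ∈ FOLLOW(S).
In S : j S: S is at the end, add FOLLOW(S) = { EOF, j, w }.
In N : N S: S is at the end, add FOLLOW(N) = { EOF, j, w }.
Union: FOLLOW(S) = { EOF, j, w }.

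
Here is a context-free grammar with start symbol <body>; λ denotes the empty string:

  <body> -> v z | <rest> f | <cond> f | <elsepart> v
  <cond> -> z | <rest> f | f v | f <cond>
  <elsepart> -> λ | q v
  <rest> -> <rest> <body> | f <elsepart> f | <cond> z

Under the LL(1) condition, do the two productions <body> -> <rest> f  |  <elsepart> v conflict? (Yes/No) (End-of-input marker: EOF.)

FIRST(<rest> f) = { f, z } and FIRST(<elsepart> v) = { q, v }.
The FIRST sets are disjoint and neither alternative is nullable — no conflict.

No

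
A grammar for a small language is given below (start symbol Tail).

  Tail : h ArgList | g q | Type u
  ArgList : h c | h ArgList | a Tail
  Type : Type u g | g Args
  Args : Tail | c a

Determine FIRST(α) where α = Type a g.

Add FIRST(Type) = { g }; Type is not nullable, stop.

{ g }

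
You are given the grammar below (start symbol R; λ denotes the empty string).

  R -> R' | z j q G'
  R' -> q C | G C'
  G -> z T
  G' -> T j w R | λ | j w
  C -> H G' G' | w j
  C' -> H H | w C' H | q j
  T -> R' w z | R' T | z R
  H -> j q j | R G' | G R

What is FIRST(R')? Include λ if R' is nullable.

{ q, z }

R' -> q C contributes {q}.
From R' -> G C': add FIRST(G) = { z }.
Union: FIRST(R') = { q, z }.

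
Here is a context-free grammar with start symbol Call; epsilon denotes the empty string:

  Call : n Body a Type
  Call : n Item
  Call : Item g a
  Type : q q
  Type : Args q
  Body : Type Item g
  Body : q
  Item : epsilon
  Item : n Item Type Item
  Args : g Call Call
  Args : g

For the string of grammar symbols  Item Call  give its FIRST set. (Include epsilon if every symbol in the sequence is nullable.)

Add FIRST(Item)\{epsilon} = { n }; Item is nullable, continue.
Add FIRST(Call) = { g, n }; Call is not nullable, stop.

{ g, n }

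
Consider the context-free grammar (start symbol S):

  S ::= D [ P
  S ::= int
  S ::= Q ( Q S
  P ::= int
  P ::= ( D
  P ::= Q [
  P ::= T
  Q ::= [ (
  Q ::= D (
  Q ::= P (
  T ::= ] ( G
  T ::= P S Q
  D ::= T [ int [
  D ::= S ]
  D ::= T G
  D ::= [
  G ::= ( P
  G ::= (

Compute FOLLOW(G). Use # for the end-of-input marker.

{ #, (, [, ], int }

In T ::= ] ( G: G is at the end, add FOLLOW(T) = { #, (, [, ], int }.
In D ::= T G: G is at the end, add FOLLOW(D) = { #, (, [, ], int }.
Union: FOLLOW(G) = { #, (, [, ], int }.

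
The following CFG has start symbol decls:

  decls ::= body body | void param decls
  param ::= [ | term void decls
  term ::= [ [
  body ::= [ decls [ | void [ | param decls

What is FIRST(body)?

body ::= [ decls [ contributes {[}.
body ::= void [ contributes {void}.
From body ::= param decls: add FIRST(param) = { [ }.
Union: FIRST(body) = { [, void }.

{ [, void }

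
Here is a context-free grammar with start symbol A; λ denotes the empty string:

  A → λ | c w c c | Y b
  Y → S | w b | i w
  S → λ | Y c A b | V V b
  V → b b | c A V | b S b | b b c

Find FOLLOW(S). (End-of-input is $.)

{ b, c }

In Y → S: S is at the end, add FOLLOW(Y) = { b, c }.
In V → b S b: add FIRST(b) = { b }.
Union: FOLLOW(S) = { b, c }.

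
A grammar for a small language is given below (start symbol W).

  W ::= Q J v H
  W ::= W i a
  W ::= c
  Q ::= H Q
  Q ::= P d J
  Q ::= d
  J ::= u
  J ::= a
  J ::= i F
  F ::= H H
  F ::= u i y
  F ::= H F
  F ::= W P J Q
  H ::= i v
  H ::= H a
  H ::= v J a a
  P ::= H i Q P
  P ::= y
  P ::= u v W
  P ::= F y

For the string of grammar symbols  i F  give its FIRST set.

{ i }

i is a terminal; add {i} and stop.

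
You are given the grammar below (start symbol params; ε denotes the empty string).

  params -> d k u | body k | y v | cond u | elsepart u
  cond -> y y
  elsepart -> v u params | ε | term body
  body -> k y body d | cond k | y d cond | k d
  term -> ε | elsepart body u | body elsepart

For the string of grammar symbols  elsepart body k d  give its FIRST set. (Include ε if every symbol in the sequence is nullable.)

Add FIRST(elsepart)\{ε} = { k, v, y }; elsepart is nullable, continue.
Add FIRST(body) = { k, y }; body is not nullable, stop.

{ k, v, y }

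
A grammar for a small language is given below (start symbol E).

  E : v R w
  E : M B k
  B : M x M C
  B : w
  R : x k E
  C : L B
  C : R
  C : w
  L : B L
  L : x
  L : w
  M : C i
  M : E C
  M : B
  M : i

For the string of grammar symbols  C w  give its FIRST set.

Add FIRST(C) = { i, v, w, x }; C is not nullable, stop.

{ i, v, w, x }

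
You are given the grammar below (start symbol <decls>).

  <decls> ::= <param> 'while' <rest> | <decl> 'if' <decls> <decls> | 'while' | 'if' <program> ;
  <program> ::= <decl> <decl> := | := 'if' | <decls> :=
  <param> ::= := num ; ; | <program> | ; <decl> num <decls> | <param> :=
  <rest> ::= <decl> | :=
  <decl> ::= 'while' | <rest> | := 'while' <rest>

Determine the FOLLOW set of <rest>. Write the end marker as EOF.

{ EOF, 'if', 'while', :=, ;, num }

In <decls> ::= <param> 'while' <rest>: <rest> is at the end, add FOLLOW(<decls>) = { EOF, 'if', 'while', :=, ; }.
In <decl> ::= <rest>: <rest> is at the end, add FOLLOW(<decl>) = { EOF, 'if', 'while', :=, ;, num }.
In <decl> ::= := 'while' <rest>: <rest> is at the end, add FOLLOW(<decl>) = { EOF, 'if', 'while', :=, ;, num }.
Union: FOLLOW(<rest>) = { EOF, 'if', 'while', :=, ;, num }.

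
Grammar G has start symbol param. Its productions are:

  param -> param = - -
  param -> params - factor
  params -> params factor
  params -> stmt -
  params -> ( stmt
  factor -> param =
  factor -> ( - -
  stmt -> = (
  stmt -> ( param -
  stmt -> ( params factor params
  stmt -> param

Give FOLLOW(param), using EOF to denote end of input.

{ EOF, (, -, = }

param is the start symbol, so EOF ∈ FOLLOW(param).
In param -> param = - -: add FIRST(= - -) = { = }.
In factor -> param =: add FIRST(=) = { = }.
In stmt -> ( param -: add FIRST(-) = { - }.
In stmt -> param: param is at the end, add FOLLOW(stmt) = { (, -, = }.
Union: FOLLOW(param) = { EOF, (, -, = }.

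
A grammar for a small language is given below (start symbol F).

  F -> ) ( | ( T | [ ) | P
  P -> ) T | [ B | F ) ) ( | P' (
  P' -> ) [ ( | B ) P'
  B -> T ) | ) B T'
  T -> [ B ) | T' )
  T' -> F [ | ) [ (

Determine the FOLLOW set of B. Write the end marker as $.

In P -> [ B: B is at the end, add FOLLOW(P) = { $, ), [ }.
In P' -> B ) P': add FIRST() P') = { ) }.
In B -> ) B T': add FIRST(T') = { (, ), [ }.
In T -> [ B ): add FIRST()) = { ) }.
Union: FOLLOW(B) = { $, (, ), [ }.

{ $, (, ), [ }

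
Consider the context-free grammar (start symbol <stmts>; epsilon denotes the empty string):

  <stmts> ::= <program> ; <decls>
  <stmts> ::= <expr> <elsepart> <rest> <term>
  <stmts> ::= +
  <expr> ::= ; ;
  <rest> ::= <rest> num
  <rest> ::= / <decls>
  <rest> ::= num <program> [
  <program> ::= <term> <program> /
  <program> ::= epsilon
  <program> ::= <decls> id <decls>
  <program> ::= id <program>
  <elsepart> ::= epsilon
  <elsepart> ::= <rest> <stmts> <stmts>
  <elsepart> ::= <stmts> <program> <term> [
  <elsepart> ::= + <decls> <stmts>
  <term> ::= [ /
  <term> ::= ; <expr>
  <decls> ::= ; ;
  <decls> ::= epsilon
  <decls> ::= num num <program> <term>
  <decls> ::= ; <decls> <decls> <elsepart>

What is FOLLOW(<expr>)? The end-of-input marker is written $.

{ $, +, /, ;, [, id, num }

In <stmts> ::= <expr> <elsepart> <rest> <term>: add FIRST(<elsepart> <rest> <term>) = { +, /, ;, [, id, num }.
In <term> ::= ; <expr>: <expr> is at the end, add FOLLOW(<term>) = { $, +, /, ;, [, id, num }.
Union: FOLLOW(<expr>) = { $, +, /, ;, [, id, num }.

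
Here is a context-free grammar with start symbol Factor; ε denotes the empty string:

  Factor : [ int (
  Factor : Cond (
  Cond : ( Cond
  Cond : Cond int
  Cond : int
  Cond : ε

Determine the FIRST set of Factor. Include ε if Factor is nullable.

{ (, [, int }

Factor : [ int ( contributes {[}.
From Factor : Cond (: Cond nullable, take FIRST(Cond) ∪ {(} = { (, int }.
Union: FIRST(Factor) = { (, [, int }.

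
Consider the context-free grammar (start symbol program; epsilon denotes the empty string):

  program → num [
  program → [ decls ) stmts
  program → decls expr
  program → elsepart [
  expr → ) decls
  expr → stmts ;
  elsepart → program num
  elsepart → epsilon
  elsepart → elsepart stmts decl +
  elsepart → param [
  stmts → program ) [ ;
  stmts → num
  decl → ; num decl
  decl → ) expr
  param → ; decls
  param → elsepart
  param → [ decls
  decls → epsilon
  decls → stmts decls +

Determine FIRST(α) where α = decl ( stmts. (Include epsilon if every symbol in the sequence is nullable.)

Add FIRST(decl) = { ), ; }; decl is not nullable, stop.

{ ), ; }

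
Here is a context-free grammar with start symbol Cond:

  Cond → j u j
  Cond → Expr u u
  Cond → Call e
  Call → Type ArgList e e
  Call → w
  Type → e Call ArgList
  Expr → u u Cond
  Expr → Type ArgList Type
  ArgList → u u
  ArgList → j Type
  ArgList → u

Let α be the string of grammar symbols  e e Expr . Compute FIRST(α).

e is a terminal; add {e} and stop.

{ e }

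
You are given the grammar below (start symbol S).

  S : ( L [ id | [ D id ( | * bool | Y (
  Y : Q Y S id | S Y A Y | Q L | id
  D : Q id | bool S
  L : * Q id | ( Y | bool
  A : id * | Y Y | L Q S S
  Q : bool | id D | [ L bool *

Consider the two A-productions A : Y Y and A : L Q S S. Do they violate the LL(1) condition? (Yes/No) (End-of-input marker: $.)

Yes

FIRST(Y Y) = { (, *, [, bool, id } and FIRST(L Q S S) = { (, *, bool }.
Both contain (, so the two alternatives are not disjoint — LL(1) conflict.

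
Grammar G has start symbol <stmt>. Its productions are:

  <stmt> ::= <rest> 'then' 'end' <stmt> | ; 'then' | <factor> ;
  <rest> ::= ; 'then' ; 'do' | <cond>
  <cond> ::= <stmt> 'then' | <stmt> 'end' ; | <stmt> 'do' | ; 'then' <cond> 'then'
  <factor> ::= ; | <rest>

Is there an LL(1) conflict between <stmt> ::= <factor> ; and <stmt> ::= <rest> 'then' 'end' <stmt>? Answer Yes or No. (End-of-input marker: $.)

Yes

FIRST(<factor> ;) = { ; } and FIRST(<rest> 'then' 'end' <stmt>) = { ; }.
Both contain ;, so the two alternatives are not disjoint — LL(1) conflict.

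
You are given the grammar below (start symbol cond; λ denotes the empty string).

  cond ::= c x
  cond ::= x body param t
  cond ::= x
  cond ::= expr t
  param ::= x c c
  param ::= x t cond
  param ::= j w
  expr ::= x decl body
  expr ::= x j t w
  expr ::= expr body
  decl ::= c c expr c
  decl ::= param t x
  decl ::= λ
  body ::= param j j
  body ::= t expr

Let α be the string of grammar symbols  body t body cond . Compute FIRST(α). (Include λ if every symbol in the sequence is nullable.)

Add FIRST(body) = { j, t, x }; body is not nullable, stop.

{ j, t, x }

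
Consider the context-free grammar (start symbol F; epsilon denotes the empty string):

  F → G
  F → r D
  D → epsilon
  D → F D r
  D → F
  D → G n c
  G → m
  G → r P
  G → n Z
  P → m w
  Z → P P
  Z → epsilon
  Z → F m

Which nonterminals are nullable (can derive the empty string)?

{ D, Z }

Directly nullable (have an epsilon-production): D, Z.
No other nonterminal has a production whose RHS symbols are all nullable.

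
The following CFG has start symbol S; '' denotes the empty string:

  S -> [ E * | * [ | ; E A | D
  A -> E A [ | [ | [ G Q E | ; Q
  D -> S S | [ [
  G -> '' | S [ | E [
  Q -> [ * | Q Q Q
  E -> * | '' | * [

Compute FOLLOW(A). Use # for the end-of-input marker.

{ #, *, ;, [ }

In S -> ; E A: A is at the end, add FOLLOW(S) = { #, *, ;, [ }.
In A -> E A [: add FIRST([) = { [ }.
Union: FOLLOW(A) = { #, *, ;, [ }.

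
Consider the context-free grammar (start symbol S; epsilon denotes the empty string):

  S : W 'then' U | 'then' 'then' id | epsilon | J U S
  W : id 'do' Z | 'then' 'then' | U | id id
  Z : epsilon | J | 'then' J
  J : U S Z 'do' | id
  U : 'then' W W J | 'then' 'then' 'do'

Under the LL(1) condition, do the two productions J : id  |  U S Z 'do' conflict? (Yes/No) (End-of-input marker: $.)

No

FIRST(id) = { id } and FIRST(U S Z 'do') = { 'then' }.
The FIRST sets are disjoint and neither alternative is nullable — no conflict.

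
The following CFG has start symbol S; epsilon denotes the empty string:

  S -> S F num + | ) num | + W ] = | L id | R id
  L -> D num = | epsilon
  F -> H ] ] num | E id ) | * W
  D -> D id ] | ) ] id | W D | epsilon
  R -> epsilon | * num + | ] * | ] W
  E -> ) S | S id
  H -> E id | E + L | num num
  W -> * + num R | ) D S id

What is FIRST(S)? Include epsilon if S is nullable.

From S -> S F num +: add FIRST(S) = { ), *, +, ], id, num }.
S -> ) num contributes {)}.
S -> + W ] = contributes {+}.
From S -> L id: L nullable, take FIRST(L) ∪ {id} = { ), *, id, num }.
From S -> R id: R nullable, take FIRST(R) ∪ {id} = { *, ], id }.
Union: FIRST(S) = { ), *, +, ], id, num }.

{ ), *, +, ], id, num }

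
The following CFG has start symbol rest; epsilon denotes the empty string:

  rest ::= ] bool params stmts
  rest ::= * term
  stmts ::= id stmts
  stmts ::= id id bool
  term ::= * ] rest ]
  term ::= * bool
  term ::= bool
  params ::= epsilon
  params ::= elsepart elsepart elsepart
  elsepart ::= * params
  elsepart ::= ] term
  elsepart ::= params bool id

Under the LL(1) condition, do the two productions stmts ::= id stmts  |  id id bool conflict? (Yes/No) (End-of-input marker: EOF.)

FIRST(id stmts) = { id } and FIRST(id id bool) = { id }.
Both contain id, so the two alternatives are not disjoint — LL(1) conflict.

Yes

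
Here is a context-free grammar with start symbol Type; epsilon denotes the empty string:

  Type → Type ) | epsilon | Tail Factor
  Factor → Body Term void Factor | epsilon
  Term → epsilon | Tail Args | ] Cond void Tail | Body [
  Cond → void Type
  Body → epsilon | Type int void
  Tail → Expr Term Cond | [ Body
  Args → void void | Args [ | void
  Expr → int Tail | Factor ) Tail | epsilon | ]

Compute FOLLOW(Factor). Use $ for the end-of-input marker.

In Type → Tail Factor: Factor is at the end, add FOLLOW(Type) = { $, ), [, ], int, void }.
In Factor → Body Term void Factor: Factor is at the end, add FOLLOW(Factor) = { $, ), [, ], int, void }.
In Expr → Factor ) Tail: add FIRST() Tail) = { ) }.
Union: FOLLOW(Factor) = { $, ), [, ], int, void }.

{ $, ), [, ], int, void }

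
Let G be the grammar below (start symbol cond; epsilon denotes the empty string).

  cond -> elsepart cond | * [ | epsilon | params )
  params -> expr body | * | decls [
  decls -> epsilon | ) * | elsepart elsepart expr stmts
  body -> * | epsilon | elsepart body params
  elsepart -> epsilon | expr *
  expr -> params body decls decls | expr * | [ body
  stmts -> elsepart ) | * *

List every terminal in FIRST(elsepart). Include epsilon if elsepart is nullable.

elsepart -> epsilon contributes epsilon.
From elsepart -> expr *: add FIRST(expr) = { ), *, [ }.
Union: FIRST(elsepart) = { ), *, [, epsilon }.

{ ), *, [, epsilon }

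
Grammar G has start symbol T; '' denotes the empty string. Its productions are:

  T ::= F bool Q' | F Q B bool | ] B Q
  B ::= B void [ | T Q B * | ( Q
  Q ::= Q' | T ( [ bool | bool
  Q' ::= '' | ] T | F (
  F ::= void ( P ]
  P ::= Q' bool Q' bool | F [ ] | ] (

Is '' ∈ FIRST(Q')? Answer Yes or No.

Yes

Q' has an ''-production, so Q' ⇒ ''.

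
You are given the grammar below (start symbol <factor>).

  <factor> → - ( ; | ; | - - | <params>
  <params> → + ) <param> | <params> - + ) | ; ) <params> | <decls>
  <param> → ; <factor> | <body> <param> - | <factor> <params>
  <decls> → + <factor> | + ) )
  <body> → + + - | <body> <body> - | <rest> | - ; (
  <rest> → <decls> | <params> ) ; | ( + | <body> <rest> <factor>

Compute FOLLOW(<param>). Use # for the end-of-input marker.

In <params> → + ) <param>: <param> is at the end, add FOLLOW(<params>) = { #, (, ), +, -, ; }.
In <param> → <body> <param> -: add FIRST(-) = { - }.
Union: FOLLOW(<param>) = { #, (, ), +, -, ; }.

{ #, (, ), +, -, ; }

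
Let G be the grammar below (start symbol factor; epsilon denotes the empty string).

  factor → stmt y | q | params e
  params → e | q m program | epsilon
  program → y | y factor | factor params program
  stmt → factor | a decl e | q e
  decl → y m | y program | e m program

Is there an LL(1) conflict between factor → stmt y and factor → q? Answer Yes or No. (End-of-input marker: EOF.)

FIRST(stmt y) = { a, e, q } and FIRST(q) = { q }.
Both contain q, so the two alternatives are not disjoint — LL(1) conflict.

Yes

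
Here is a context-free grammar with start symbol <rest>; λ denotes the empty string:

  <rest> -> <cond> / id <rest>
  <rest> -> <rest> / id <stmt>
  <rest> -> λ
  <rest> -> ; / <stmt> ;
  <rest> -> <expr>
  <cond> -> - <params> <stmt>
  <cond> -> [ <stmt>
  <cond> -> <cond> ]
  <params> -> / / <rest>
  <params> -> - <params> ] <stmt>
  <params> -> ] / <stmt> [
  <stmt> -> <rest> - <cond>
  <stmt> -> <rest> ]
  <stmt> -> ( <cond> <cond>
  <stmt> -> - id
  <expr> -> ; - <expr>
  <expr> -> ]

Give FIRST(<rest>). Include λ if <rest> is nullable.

{ -, /, ;, [, ], λ }

From <rest> -> <cond> / id <rest>: add FIRST(<cond>) = { -, [ }.
From <rest> -> <rest> / id <stmt>: <rest> nullable, take FIRST(<rest>) ∪ {/} = { -, /, ;, [, ] }.
<rest> -> λ contributes λ.
<rest> -> ; / <stmt> ; contributes {;}.
From <rest> -> <expr>: add FIRST(<expr>) = { ;, ] }.
Union: FIRST(<rest>) = { -, /, ;, [, ], λ }.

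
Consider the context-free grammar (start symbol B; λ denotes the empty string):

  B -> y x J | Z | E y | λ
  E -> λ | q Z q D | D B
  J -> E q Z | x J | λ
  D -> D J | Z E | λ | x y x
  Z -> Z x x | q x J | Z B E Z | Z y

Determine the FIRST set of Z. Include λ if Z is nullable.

{ q }

From Z -> Z x x: add FIRST(Z) = { q }.
Z -> q x J contributes {q}.
From Z -> Z B E Z: add FIRST(Z) = { q }.
From Z -> Z y: add FIRST(Z) = { q }.
Union: FIRST(Z) = { q }.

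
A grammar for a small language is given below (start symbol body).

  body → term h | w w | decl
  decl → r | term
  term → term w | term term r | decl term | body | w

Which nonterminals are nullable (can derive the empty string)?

{ } (none)

No nonterminal has an empty production or an RHS whose symbols are all nullable.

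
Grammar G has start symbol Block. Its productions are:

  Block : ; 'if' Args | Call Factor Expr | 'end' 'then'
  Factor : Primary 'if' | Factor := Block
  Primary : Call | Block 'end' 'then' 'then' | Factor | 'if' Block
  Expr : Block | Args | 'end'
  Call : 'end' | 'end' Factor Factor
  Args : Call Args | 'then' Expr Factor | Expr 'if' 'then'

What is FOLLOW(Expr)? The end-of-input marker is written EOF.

{ EOF, 'end', 'if', 'then', :=, ; }

In Block : Call Factor Expr: Expr is at the end, add FOLLOW(Block) = { EOF, 'end', 'if', 'then', :=, ; }.
In Args : 'then' Expr Factor: add FIRST(Factor) = { 'end', 'if', ; }.
In Args : Expr 'if' 'then': add FIRST('if' 'then') = { 'if' }.
Union: FOLLOW(Expr) = { EOF, 'end', 'if', 'then', :=, ; }.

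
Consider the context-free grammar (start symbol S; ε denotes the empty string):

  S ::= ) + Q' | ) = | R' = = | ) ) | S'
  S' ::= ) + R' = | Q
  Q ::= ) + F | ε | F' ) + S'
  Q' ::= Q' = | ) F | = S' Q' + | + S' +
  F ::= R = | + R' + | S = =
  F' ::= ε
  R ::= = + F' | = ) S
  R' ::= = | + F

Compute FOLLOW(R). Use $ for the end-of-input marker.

In F ::= R =: add FIRST(=) = { = }.
Union: FOLLOW(R) = { = }.

{ = }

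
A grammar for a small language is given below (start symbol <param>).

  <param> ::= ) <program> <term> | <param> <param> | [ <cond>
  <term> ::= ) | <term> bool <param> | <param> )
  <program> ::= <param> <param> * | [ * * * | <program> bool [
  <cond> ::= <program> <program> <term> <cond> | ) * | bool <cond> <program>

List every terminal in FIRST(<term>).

<term> ::= ) contributes {)}.
From <term> ::= <term> bool <param>: add FIRST(<term>) = { ), [ }.
From <term> ::= <param> ): add FIRST(<param>) = { ), [ }.
Union: FIRST(<term>) = { ), [ }.

{ ), [ }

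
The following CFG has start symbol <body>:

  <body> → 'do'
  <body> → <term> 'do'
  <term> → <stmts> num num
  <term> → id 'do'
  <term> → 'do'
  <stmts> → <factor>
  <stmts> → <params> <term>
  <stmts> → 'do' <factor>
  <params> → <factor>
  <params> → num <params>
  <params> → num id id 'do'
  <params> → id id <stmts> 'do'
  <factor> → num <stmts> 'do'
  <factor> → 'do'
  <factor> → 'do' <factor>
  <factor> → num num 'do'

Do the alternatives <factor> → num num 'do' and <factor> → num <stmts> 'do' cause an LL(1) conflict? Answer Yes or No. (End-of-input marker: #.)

Yes

FIRST(num num 'do') = { num } and FIRST(num <stmts> 'do') = { num }.
Both contain num, so the two alternatives are not disjoint — LL(1) conflict.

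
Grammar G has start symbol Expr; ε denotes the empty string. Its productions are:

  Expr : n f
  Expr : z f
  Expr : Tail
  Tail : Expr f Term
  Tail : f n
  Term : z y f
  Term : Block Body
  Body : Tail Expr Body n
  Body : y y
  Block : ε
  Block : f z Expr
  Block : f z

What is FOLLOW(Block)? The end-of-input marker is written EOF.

In Term : Block Body: add FIRST(Body) = { f, n, y, z }.
Union: FOLLOW(Block) = { f, n, y, z }.

{ f, n, y, z }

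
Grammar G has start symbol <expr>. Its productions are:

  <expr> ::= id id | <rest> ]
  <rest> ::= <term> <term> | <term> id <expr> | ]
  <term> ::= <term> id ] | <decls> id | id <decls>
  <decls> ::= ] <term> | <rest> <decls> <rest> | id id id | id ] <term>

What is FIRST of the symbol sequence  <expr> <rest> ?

{ ], id }

Add FIRST(<expr>) = { ], id }; <expr> is not nullable, stop.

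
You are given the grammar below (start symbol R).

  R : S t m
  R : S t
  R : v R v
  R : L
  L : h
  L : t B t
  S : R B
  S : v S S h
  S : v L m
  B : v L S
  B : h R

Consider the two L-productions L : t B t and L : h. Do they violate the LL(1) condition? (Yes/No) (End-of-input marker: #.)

No

FIRST(t B t) = { t } and FIRST(h) = { h }.
The FIRST sets are disjoint and neither alternative is nullable — no conflict.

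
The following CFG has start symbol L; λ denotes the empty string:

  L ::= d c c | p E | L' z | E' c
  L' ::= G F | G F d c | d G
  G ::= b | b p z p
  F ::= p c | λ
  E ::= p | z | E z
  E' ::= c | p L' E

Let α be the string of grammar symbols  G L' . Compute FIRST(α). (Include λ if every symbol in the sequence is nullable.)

Add FIRST(G) = { b }; G is not nullable, stop.

{ b }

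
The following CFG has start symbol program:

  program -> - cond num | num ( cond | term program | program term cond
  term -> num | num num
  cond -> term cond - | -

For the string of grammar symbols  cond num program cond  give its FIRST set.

Add FIRST(cond) = { -, num }; cond is not nullable, stop.

{ -, num }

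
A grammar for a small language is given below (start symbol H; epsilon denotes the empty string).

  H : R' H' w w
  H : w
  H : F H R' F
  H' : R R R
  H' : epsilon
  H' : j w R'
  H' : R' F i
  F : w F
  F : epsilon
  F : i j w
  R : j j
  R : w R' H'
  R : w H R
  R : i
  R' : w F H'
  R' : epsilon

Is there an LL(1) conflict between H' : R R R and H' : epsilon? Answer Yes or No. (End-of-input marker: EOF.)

Yes

FIRST(R R R) = { i, j, w } and FIRST(epsilon) = { epsilon }.
The second alternative is nullable and FOLLOW(H') = { EOF, i, j, w } shares i with FIRST of the first — conflict.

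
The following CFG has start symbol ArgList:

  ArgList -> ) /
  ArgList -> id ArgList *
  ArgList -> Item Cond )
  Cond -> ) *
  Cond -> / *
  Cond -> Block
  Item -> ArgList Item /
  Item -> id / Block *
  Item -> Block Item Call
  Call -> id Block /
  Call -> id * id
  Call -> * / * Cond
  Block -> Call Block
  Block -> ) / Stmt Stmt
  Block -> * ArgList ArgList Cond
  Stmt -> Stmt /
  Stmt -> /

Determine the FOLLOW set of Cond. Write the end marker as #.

In ArgList -> Item Cond ): add FIRST()) = { ) }.
In Call -> * / * Cond: Cond is at the end, add FOLLOW(Call) = { ), *, /, id }.
In Block -> * ArgList ArgList Cond: Cond is at the end, add FOLLOW(Block) = { ), *, /, id }.
Union: FOLLOW(Cond) = { ), *, /, id }.

{ ), *, /, id }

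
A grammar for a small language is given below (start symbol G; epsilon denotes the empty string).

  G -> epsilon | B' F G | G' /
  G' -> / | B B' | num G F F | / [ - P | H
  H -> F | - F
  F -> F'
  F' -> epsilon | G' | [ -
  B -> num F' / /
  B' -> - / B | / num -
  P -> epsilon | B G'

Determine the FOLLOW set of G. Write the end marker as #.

{ #, -, /, [, num }

G is the start symbol, so # ∈ FOLLOW(G).
In G -> B' F G: G is at the end, add FOLLOW(G) = { #, -, /, [, num }.
In G' -> num G F F: add FIRST(F F)\{epsilon} = { -, /, [, num }.
  Since F F is nullable, also add FOLLOW(G') = { #, -, /, [, num }.
Union: FOLLOW(G) = { #, -, /, [, num }.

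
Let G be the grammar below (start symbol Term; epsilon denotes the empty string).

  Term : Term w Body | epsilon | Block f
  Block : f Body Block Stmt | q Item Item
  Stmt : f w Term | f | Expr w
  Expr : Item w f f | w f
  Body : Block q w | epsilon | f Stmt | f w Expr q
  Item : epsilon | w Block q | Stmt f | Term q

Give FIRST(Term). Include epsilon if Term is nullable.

{ f, q, w, epsilon }

From Term : Term w Body: Term nullable, take FIRST(Term) ∪ {w} = { f, q, w }.
Term : epsilon contributes epsilon.
From Term : Block f: add FIRST(Block) = { f, q }.
Union: FIRST(Term) = { f, q, w, epsilon }.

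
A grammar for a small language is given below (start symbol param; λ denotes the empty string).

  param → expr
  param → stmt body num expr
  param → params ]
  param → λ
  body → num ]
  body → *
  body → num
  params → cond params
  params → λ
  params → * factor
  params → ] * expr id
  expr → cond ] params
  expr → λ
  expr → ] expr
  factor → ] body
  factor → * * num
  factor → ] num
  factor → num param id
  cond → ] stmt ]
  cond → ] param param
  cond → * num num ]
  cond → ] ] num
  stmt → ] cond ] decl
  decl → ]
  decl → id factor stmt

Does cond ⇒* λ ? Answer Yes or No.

Nullable nonterminals: expr, param, params.
No production of cond has an RHS whose symbols are all nullable, so cond is not nullable.

No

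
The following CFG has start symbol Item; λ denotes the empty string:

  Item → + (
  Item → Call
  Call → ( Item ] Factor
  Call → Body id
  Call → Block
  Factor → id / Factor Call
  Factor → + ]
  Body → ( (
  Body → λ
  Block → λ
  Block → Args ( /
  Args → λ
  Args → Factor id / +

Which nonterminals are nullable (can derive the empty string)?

Directly nullable (have an λ-production): Body, Block, Args.
Call → Block with every symbol nullable, so Call is nullable.
Item → Call with every symbol nullable, so Item is nullable.
No other nonterminal has a production whose RHS symbols are all nullable.

{ Args, Block, Body, Call, Item }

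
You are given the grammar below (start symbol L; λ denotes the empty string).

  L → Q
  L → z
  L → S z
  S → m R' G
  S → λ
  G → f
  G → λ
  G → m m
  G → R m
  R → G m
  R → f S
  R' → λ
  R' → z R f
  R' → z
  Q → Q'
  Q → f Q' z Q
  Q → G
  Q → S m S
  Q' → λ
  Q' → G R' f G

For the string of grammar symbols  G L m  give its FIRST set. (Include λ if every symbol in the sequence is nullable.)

Add FIRST(G)\{λ} = { f, m }; G is nullable, continue.
Add FIRST(L)\{λ} = { f, m, z }; L is nullable, continue.
m is a terminal; add {m} and stop.

{ f, m, z }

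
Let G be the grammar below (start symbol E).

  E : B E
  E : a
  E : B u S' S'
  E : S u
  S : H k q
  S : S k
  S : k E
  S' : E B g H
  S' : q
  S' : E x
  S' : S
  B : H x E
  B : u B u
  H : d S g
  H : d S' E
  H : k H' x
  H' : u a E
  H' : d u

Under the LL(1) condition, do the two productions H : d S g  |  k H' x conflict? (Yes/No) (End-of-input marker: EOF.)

FIRST(d S g) = { d } and FIRST(k H' x) = { k }.
The FIRST sets are disjoint and neither alternative is nullable — no conflict.

No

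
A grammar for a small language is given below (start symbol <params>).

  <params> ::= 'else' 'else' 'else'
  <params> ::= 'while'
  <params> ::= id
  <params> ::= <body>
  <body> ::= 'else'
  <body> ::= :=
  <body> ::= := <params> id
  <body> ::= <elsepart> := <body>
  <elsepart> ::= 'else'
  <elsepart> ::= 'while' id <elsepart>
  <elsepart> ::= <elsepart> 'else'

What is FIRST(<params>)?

<params> ::= 'else' 'else' 'else' contributes {'else'}.
<params> ::= 'while' contributes {'while'}.
<params> ::= id contributes {id}.
From <params> ::= <body>: add FIRST(<body>) = { 'else', 'while', := }.
Union: FIRST(<params>) = { 'else', 'while', :=, id }.

{ 'else', 'while', :=, id }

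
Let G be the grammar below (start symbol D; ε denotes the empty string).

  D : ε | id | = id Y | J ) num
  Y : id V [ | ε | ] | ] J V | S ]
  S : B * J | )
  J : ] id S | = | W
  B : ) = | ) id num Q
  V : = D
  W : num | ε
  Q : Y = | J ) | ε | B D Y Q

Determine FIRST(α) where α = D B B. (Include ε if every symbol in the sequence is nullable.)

{ ), =, ], id, num }

Add FIRST(D)\{ε} = { ), =, ], id, num }; D is nullable, continue.
Add FIRST(B) = { ) }; B is not nullable, stop.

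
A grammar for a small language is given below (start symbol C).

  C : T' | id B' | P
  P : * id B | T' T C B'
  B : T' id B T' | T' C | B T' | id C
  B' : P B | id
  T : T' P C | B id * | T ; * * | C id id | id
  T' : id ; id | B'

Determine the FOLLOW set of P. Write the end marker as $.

In C : P: P is at the end, add FOLLOW(C) = { $, *, ;, id }.
In B' : P B: add FIRST(B) = { *, id }.
In T : T' P C: add FIRST(C) = { *, id }.
Union: FOLLOW(P) = { $, *, ;, id }.

{ $, *, ;, id }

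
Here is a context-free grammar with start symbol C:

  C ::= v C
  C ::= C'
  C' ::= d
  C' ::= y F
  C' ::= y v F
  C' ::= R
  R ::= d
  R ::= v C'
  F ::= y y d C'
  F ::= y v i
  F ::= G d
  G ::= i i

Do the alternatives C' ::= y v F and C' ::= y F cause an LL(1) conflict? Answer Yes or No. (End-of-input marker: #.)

Yes

FIRST(y v F) = { y } and FIRST(y F) = { y }.
Both contain y, so the two alternatives are not disjoint — LL(1) conflict.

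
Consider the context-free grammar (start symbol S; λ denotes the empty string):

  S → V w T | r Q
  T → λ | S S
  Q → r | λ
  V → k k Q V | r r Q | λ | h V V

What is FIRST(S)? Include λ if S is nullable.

From S → V w T: V nullable, take FIRST(V) ∪ {w} = { h, k, r, w }.
S → r Q contributes {r}.
Union: FIRST(S) = { h, k, r, w }.

{ h, k, r, w }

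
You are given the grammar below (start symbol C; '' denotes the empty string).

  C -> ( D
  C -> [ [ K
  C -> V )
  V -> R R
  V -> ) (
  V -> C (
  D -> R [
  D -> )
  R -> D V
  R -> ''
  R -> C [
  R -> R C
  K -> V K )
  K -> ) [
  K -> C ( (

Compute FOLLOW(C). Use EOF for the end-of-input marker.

C is the start symbol, so EOF ∈ FOLLOW(C).
In V -> C (: add FIRST(() = { ( }.
In R -> C [: add FIRST([) = { [ }.
In R -> R C: C is at the end, add FOLLOW(R) = { (, ), [ }.
In K -> C ( (: add FIRST(( () = { ( }.
Union: FOLLOW(C) = { EOF, (, ), [ }.

{ EOF, (, ), [ }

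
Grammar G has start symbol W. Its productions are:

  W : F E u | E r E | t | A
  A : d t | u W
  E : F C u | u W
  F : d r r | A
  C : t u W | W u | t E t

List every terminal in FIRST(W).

From W : F E u: add FIRST(F) = { d, u }.
From W : E r E: add FIRST(E) = { d, u }.
W : t contributes {t}.
From W : A: add FIRST(A) = { d, u }.
Union: FIRST(W) = { d, t, u }.

{ d, t, u }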